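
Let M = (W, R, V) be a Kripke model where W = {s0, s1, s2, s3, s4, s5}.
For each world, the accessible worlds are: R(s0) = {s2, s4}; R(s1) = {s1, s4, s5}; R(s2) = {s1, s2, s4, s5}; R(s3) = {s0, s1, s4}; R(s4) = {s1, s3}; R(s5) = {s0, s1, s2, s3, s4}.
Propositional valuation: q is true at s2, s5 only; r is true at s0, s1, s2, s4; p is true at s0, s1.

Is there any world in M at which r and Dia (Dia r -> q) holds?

Yes

Let φ = r and Dia (Dia r -> q). Evaluate φ at each world:
  s0 (successors {s2, s4}): φ is true.
  s1 (successors {s1, s4, s5}): φ is true.
  s2 (successors {s1, s2, s4, s5}): φ is true.
  s3 (successors {s0, s1, s4}): φ is false.
  s4 (successors {s1, s3}): φ is false.
  s5 (successors {s0, s1, s2, s3, s4}): φ is false.
Detail at s0 (witness):
  At s0: r is true, Dia (Dia r -> q) is true, so r and Dia (Dia r -> q) is true.
    At s0: Dia (Dia r -> q) requires Dia r -> q at some successor in {s2, s4}.
      Dia r -> q holds at s2, so Dia (Dia r -> q) is true at s0.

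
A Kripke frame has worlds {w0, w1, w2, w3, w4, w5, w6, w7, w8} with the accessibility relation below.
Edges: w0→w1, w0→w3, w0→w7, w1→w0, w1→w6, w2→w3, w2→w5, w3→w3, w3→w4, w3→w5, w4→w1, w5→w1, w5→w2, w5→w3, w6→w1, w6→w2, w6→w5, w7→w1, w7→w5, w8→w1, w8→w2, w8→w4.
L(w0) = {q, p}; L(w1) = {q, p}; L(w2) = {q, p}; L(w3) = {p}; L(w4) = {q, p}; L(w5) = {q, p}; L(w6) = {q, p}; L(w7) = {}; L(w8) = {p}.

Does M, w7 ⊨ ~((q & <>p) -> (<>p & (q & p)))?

No

Recall that <>ψ holds at a world iff ψ holds at some accessible world.
At w7: (q & <>p) -> (<>p & (q & p)) is true, so ~((q & <>p) -> (<>p & (q & p))) is false.
  At w7: q & <>p is false, <>p & (q & p) is false, so (q & <>p) -> (<>p & (q & p)) is true.
    At w7: q is false, <>p is true, so q & <>p is false.
      At w7: <>p requires p at some successor in {w1, w5}.
        p holds at w1, so <>p is true at w7.
    At w7: <>p is true, q & p is false, so <>p & (q & p) is false.
      At w7: <>p requires p at some successor in {w1, w5}.
        p holds at w1, so <>p is true at w7.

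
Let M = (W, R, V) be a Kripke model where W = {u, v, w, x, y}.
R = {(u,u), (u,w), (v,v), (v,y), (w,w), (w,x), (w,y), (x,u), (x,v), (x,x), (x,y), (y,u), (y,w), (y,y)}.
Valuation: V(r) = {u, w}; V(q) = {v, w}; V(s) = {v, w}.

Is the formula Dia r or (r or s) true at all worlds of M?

Recall that Dia ψ holds at a world iff ψ holds at some accessible world.
Let φ = Dia r or (r or s). Evaluate φ at each world:
  u (successors {u, w}): φ is true.
  v (successors {v, y}): φ is true.
  w (successors {w, x, y}): φ is true.
  x (successors {u, v, x, y}): φ is true.
  y (successors {u, w, y}): φ is true.
For instance, at u:
  At u: Dia r is true, r or s is true, so Dia r or (r or s) is true.
    At u: Dia r requires r at some successor in {u, w}.
      r holds at u, so Dia r is true at u.

Yes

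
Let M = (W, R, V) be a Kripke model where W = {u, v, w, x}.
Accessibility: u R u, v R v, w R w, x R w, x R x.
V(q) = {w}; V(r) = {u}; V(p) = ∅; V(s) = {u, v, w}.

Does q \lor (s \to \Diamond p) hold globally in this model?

No

Recall that \Diamond ψ holds at a world iff ψ holds at some accessible world.
Let φ = q \lor (s \to \Diamond p). Evaluate φ at each world:
  u (successors {u}): φ is false.
  v (successors {v}): φ is false.
  w (successors {w}): φ is true.
  x (successors {w, x}): φ is true.
Detail at u (counterexample):
  At u: q is false, s \to \Diamond p is false, so q \lor (s \to \Diamond p) is false.
    At u: s is true, \Diamond p is false, so s \to \Diamond p is false.
      At u: \Diamond p requires p at some successor in {u}.
        At u: p is false.
      So \Diamond p is false at u.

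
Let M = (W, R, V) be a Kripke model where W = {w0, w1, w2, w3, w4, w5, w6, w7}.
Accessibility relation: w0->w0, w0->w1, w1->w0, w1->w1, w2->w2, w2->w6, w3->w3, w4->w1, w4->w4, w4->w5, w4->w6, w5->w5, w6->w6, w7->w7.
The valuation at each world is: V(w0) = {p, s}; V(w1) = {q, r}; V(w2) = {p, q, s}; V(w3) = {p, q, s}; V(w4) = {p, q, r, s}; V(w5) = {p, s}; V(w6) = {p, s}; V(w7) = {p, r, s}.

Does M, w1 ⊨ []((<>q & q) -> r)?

At w1: []((<>q & q) -> r) requires (<>q & q) -> r at every successor {w0, w1}.
    At w0: <>q & q is false, r is false, so (<>q & q) -> r is true.
      At w0: <>q is true, q is false, so <>q & q is false.
    At w1: <>q & q is true, r is true, so (<>q & q) -> r is true.
      At w1: <>q is true, q is true, so <>q & q is true.
So []((<>q & q) -> r) is true at w1.

Yes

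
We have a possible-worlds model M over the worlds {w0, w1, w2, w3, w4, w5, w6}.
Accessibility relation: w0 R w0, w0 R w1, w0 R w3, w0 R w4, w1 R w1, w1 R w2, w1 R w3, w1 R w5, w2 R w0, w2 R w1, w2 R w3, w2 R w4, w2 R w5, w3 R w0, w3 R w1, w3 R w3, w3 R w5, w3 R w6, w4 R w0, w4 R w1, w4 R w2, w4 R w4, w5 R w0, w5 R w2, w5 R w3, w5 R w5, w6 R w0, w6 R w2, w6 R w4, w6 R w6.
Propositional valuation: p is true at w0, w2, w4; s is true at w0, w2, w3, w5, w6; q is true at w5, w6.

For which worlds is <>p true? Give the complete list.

w0, w1, w2, w3, w4, w5, w6

Let φ = <>p. Evaluate φ at each world:
  w0 (successors {w0, w1, w3, w4}): φ is true.
  w1 (successors {w1, w2, w3, w5}): φ is true.
  w2 (successors {w0, w1, w3, w4, w5}): φ is true.
  w3 (successors {w0, w1, w3, w5, w6}): φ is true.
  w4 (successors {w0, w1, w2, w4}): φ is true.
  w5 (successors {w0, w2, w3, w5}): φ is true.
  w6 (successors {w0, w2, w4, w6}): φ is true.
For instance, at w6:
  At w6: <>p requires p at some successor in {w0, w2, w4, w6}.
    p holds at w0, so <>p is true at w6.
Satisfying worlds: {w0, w1, w2, w3, w4, w5, w6}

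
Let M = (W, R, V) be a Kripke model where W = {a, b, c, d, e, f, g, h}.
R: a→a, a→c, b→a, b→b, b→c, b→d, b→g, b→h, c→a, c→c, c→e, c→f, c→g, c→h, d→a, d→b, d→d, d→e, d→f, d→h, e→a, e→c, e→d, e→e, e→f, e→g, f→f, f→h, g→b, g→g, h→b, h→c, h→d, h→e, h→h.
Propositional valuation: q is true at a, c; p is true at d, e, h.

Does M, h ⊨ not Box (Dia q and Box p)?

At h: Box (Dia q and Box p) is false, so not Box (Dia q and Box p) is true.
  At h: Box (Dia q and Box p) requires Dia q and Box p at every successor {b, c, d, e, h}.
    Dia q and Box p fails at b, so Box (Dia q and Box p) is false at h.
      At b: Dia q is true, Box p is false, so Dia q and Box p is false.

Yes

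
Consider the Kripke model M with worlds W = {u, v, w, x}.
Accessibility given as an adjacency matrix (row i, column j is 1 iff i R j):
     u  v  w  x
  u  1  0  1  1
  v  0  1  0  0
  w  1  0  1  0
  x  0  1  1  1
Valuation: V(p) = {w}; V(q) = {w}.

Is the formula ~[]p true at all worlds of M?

Yes

Let φ = ~[]p. Evaluate φ at each world:
  u (successors {u, w, x}): φ is true.
  v (successors {v}): φ is true.
  w (successors {u, w}): φ is true.
  x (successors {v, w, x}): φ is true.
For instance, at x:
  At x: []p is false, so ~[]p is true.
    At x: []p requires p at every successor {v, w, x}.
      p fails at v, so []p is false at x.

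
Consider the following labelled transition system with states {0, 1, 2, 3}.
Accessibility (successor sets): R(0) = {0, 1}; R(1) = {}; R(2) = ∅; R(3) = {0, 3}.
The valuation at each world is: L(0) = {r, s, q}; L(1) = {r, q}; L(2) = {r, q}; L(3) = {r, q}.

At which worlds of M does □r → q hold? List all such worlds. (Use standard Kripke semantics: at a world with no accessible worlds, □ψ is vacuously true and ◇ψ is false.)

Let φ = □r → q. Evaluate φ at each world:
  0 (successors {0, 1}): φ is true.
  1 (successors ∅): φ is true.
  2 (successors ∅): φ is true.
  3 (successors {0, 3}): φ is true.
For instance, at 3:
  At 3: □r is true, q is true, so □r → q is true.
    At 3: □r requires r at every successor {0, 3}.
      At 0: r is true.
      At 3: r is true.
    So □r is true at 3.
Satisfying worlds: {0, 1, 2, 3}

0, 1, 2, 3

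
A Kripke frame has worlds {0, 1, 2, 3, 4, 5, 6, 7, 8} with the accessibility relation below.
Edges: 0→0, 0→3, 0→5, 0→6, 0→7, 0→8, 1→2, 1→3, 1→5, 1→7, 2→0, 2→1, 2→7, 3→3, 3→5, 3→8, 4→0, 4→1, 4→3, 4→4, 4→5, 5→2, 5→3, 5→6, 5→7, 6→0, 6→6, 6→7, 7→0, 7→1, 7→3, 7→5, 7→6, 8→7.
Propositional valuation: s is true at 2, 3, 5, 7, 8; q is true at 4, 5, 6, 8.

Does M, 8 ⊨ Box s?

Yes

At 8: Box s requires s at every successor {7}.
  At 7: s is true.
So Box s is true at 8.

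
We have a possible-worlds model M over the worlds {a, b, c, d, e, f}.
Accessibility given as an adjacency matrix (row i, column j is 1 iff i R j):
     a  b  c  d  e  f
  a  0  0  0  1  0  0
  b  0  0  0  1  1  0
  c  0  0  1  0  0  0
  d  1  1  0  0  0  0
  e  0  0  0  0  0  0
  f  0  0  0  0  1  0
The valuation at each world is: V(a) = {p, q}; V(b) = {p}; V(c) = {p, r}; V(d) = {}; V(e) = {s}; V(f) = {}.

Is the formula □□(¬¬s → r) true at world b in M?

Recall that □ψ holds at a world iff ψ holds at every accessible world, and ◇ψ holds iff ψ holds at some accessible world.
At b: □□(¬¬s → r) requires □(¬¬s → r) at every successor {d, e}.
    At d: □(¬¬s → r) requires ¬¬s → r at every successor {a, b}.
      At a: ¬¬s → r is true.
      At b: ¬¬s → r is true.
    So □(¬¬s → r) is true at d.
    At e: no accessible worlds, so □(¬¬s → r) holds vacuously.
So □□(¬¬s → r) is true at b.

Yes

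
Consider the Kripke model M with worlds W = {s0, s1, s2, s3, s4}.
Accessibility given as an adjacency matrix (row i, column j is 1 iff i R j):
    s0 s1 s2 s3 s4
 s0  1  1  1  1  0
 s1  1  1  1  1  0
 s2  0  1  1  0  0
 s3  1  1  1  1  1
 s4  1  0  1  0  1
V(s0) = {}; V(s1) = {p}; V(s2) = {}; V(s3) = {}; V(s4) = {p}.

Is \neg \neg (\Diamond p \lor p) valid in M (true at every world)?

Yes

Recall that \Diamond ψ holds at a world iff ψ holds at some accessible world.
Let φ = \neg \neg (\Diamond p \lor p). Evaluate φ at each world:
  s0 (successors {s0, s1, s2, s3}): φ is true.
  s1 (successors {s0, s1, s2, s3}): φ is true.
  s2 (successors {s1, s2}): φ is true.
  s3 (successors {s0, s1, s2, s3, s4}): φ is true.
  s4 (successors {s0, s2, s4}): φ is true.
For instance, at s3:
  At s3: \neg (\Diamond p \lor p) is false, so \neg \neg (\Diamond p \lor p) is true.
    At s3: \Diamond p \lor p is true, so \neg (\Diamond p \lor p) is false.
      At s3: \Diamond p is true, p is false, so \Diamond p \lor p is true.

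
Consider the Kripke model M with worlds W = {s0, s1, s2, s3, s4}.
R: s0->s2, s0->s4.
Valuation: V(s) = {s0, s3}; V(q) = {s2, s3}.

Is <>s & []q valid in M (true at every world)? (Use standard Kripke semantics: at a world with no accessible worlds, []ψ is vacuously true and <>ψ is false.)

Let φ = <>s & []q. Evaluate φ at each world:
  s0 (successors {s2, s4}): φ is false.
  s1 (successors ∅): φ is false.
  s2 (successors ∅): φ is false.
  s3 (successors ∅): φ is false.
  s4 (successors ∅): φ is false.
Detail at s0 (counterexample):
  At s0: <>s is false, []q is false, so <>s & []q is false.
    At s0: <>s requires s at some successor in {s2, s4}.
      At s2: s is false.
      At s4: s is false.
    So <>s is false at s0.
    At s0: []q requires q at every successor {s2, s4}.
      q fails at s4, so []q is false at s0.

No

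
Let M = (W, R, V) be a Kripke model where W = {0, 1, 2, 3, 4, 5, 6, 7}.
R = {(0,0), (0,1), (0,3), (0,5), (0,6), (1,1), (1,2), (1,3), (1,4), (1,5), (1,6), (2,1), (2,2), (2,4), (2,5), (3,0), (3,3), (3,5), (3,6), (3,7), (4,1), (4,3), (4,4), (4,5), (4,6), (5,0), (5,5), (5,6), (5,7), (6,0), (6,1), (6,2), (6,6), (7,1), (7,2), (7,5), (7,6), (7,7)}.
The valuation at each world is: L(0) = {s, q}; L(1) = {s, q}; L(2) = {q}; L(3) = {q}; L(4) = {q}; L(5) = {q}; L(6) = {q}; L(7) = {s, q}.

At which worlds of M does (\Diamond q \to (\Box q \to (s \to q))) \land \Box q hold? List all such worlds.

0, 1, 2, 3, 4, 5, 6, 7

Let φ = (\Diamond q \to (\Box q \to (s \to q))) \land \Box q. Evaluate φ at each world:
  0 (successors {0, 1, 3, 5, 6}): φ is true.
  1 (successors {1, 2, 3, 4, 5, 6}): φ is true.
  2 (successors {1, 2, 4, 5}): φ is true.
  3 (successors {0, 3, 5, 6, 7}): φ is true.
  4 (successors {1, 3, 4, 5, 6}): φ is true.
  5 (successors {0, 5, 6, 7}): φ is true.
  6 (successors {0, 1, 2, 6}): φ is true.
  7 (successors {1, 2, 5, 6, 7}): φ is true.
For instance, at 0:
  At 0: \Diamond q \to (\Box q \to (s \to q)) is true, \Box q is true, so (\Diamond q \to (\Box q \to (s \to q))) \land \Box q is true.
    At 0: \Diamond q is true, \Box q \to (s \to q) is true, so \Diamond q \to (\Box q \to (s \to q)) is true.
      At 0: \Diamond q requires q at some successor in {0, 1, 3, 5, 6}.
        q holds at 0, so \Diamond q is true at 0.
      At 0: \Box q is true, s \to q is true, so \Box q \to (s \to q) is true.
    At 0: \Box q requires q at every successor {0, 1, 3, 5, 6}.
      At 0: q is true.
      At 1: q is true.
      At 3: q is true.
      At 5: q is true.
      At 6: q is true.
    So \Box q is true at 0.
Satisfying worlds: {0, 1, 2, 3, 4, 5, 6, 7}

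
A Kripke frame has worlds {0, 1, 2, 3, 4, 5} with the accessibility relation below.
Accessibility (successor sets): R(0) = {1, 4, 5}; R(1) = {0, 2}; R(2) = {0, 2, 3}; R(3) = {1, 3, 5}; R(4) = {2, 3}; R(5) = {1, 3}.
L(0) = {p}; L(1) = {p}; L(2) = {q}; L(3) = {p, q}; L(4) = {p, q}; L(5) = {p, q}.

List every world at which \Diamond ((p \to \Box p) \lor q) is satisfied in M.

0, 1, 2, 3, 4, 5

Let φ = \Diamond ((p \to \Box p) \lor q). Evaluate φ at each world:
  0 (successors {1, 4, 5}): φ is true.
  1 (successors {0, 2}): φ is true.
  2 (successors {0, 2, 3}): φ is true.
  3 (successors {1, 3, 5}): φ is true.
  4 (successors {2, 3}): φ is true.
  5 (successors {1, 3}): φ is true.
For instance, at 4:
  At 4: \Diamond ((p \to \Box p) \lor q) requires (p \to \Box p) \lor q at some successor in {2, 3}.
    (p \to \Box p) \lor q holds at 2, so \Diamond ((p \to \Box p) \lor q) is true at 4.
      At 2: p \to \Box p is true, q is true, so (p \to \Box p) \lor q is true.
Satisfying worlds: {0, 1, 2, 3, 4, 5}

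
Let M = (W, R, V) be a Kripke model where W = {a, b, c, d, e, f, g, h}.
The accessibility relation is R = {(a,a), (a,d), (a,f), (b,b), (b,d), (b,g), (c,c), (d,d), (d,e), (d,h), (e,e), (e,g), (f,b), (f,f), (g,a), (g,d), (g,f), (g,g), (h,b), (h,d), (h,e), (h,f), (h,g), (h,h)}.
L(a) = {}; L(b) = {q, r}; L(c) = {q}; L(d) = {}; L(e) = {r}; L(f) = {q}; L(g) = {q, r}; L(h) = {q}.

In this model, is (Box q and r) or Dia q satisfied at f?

At f: Box q and r is false, Dia q is true, so (Box q and r) or Dia q is true.
  At f: Box q is true, r is false, so Box q and r is false.
    At f: Box q requires q at every successor {b, f}.
      At b: q is true.
      At f: q is true.
    So Box q is true at f.
  At f: Dia q requires q at some successor in {b, f}.
    q holds at b, so Dia q is true at f.

Yes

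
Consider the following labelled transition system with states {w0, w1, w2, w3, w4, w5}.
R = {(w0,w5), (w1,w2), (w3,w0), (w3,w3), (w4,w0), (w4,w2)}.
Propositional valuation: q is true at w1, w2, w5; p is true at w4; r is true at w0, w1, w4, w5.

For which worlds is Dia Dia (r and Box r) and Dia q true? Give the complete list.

Recall that Box ψ holds at a world iff ψ holds at every accessible world, and Dia ψ holds iff ψ holds at some accessible world.
Let φ = Dia Dia (r and Box r) and Dia q. Evaluate φ at each world:
  w0 (successors {w5}): φ is false.
  w1 (successors {w2}): φ is false.
  w2 (successors ∅): φ is false.
  w3 (successors {w0, w3}): φ is false.
  w4 (successors {w0, w2}): φ is true.
  w5 (successors ∅): φ is false.
For instance, at w0:
  At w0: Dia Dia (r and Box r) is false, Dia q is true, so Dia Dia (r and Box r) and Dia q is false.
    At w0: Dia Dia (r and Box r) requires Dia (r and Box r) at some successor in {w5}.
      At w5: Dia (r and Box r) is false.
    So Dia Dia (r and Box r) is false at w0.
    At w0: Dia q requires q at some successor in {w5}.
      q holds at w5, so Dia q is true at w0.
Satisfying worlds: {w4}

w4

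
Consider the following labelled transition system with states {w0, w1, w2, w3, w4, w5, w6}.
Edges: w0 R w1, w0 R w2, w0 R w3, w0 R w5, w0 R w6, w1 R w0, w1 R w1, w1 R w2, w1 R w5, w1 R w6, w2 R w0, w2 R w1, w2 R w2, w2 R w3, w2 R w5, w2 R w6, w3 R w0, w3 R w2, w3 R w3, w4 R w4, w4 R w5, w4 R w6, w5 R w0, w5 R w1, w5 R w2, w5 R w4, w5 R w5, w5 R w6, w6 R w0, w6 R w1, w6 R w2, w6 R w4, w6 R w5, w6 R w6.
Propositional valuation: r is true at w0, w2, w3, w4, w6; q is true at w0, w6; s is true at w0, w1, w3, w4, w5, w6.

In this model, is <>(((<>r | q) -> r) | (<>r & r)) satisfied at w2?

At w2: <>(((<>r | q) -> r) | (<>r & r)) requires ((<>r | q) -> r) | (<>r & r) at some successor in {w0, w1, w2, w3, w5, w6}.
  ((<>r | q) -> r) | (<>r & r) holds at w0, so <>(((<>r | q) -> r) | (<>r & r)) is true at w2.
    At w0: (<>r | q) -> r is true, <>r & r is true, so ((<>r | q) -> r) | (<>r & r) is true.
      At w0: <>r | q is true, r is true, so (<>r | q) -> r is true.
      At w0: <>r is true, r is true, so <>r & r is true.

Yes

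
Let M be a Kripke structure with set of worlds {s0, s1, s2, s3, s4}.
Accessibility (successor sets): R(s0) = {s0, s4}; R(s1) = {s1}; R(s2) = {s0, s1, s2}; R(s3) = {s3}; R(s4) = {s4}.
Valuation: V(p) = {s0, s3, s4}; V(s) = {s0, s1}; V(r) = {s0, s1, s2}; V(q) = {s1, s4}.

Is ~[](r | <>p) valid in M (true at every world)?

Recall that []ψ holds at a world iff ψ holds at every accessible world, and <>ψ holds iff ψ holds at some accessible world.
Let φ = ~[](r | <>p). Evaluate φ at each world:
  s0 (successors {s0, s4}): φ is false.
  s1 (successors {s1}): φ is false.
  s2 (successors {s0, s1, s2}): φ is false.
  s3 (successors {s3}): φ is false.
  s4 (successors {s4}): φ is false.
Detail at s0 (counterexample):
  At s0: [](r | <>p) is true, so ~[](r | <>p) is false.
    At s0: [](r | <>p) requires r | <>p at every successor {s0, s4}.
      At s0: r | <>p is true.
      At s4: r | <>p is true.
    So [](r | <>p) is true at s0.

No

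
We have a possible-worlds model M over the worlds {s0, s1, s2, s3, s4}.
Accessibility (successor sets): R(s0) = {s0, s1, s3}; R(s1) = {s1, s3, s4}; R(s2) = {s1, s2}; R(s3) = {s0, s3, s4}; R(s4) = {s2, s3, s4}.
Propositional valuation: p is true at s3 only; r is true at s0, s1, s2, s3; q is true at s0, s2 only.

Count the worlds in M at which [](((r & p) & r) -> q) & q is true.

Recall that []ψ holds at a world iff ψ holds at every accessible world, and <>ψ holds iff ψ holds at some accessible world.
Let φ = [](((r & p) & r) -> q) & q. Evaluate φ at each world:
  s0 (successors {s0, s1, s3}): φ is false.
  s1 (successors {s1, s3, s4}): φ is false.
  s2 (successors {s1, s2}): φ is true.
  s3 (successors {s0, s3, s4}): φ is false.
  s4 (successors {s2, s3, s4}): φ is false.
For instance, at s4:
  At s4: [](((r & p) & r) -> q) is false, q is false, so [](((r & p) & r) -> q) & q is false.
    At s4: [](((r & p) & r) -> q) requires ((r & p) & r) -> q at every successor {s2, s3, s4}.
      ((r & p) & r) -> q fails at s3, so [](((r & p) & r) -> q) is false at s4.
Satisfying worlds: {s2}

1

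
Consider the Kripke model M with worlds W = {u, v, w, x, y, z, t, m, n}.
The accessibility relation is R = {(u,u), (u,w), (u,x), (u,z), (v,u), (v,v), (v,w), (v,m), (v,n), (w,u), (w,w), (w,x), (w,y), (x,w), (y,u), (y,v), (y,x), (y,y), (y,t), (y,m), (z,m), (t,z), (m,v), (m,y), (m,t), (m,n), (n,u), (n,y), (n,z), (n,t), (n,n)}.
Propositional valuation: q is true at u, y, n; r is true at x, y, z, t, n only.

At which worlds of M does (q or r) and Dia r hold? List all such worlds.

Let φ = (q or r) and Dia r. Evaluate φ at each world:
  u (successors {u, w, x, z}): φ is true.
  v (successors {u, v, w, m, n}): φ is false.
  w (successors {u, w, x, y}): φ is false.
  x (successors {w}): φ is false.
  y (successors {u, v, x, y, t, m}): φ is true.
  z (successors {m}): φ is false.
  t (successors {z}): φ is true.
  m (successors {v, y, t, n}): φ is false.
  n (successors {u, y, z, t, n}): φ is true.
For instance, at x:
  At x: q or r is true, Dia r is false, so (q or r) and Dia r is false.
    At x: Dia r requires r at some successor in {w}.
      At w: r is false.
    So Dia r is false at x.
Satisfying worlds: {u, y, t, n}

u, y, t, n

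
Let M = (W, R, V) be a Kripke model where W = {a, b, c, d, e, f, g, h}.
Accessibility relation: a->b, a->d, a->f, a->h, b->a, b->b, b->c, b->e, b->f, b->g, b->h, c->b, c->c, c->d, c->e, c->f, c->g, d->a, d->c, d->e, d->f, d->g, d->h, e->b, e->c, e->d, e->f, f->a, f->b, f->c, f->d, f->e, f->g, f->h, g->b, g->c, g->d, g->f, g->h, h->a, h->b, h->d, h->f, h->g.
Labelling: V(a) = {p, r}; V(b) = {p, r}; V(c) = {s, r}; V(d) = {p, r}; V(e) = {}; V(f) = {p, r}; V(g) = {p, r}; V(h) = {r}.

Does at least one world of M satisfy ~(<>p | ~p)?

No

Let φ = ~(<>p | ~p). Evaluate φ at each world:
  a (successors {b, d, f, h}): φ is false.
  b (successors {a, b, c, e, f, g, h}): φ is false.
  c (successors {b, c, d, e, f, g}): φ is false.
  d (successors {a, c, e, f, g, h}): φ is false.
  e (successors {b, c, d, f}): φ is false.
  f (successors {a, b, c, d, e, g, h}): φ is false.
  g (successors {b, c, d, f, h}): φ is false.
  h (successors {a, b, d, f, g}): φ is false.
For instance, at g:
  At g: <>p | ~p is true, so ~(<>p | ~p) is false.
    At g: <>p is true, ~p is false, so <>p | ~p is true.
      At g: <>p requires p at some successor in {b, c, d, f, h}.
        p holds at b, so <>p is true at g.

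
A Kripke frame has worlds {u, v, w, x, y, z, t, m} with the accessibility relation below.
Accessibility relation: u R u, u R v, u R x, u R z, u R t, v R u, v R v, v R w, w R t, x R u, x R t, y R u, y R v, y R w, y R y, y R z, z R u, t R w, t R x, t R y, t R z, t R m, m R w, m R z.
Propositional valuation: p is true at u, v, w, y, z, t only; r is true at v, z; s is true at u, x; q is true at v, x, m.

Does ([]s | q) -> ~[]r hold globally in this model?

Let φ = ([]s | q) -> ~[]r. Evaluate φ at each world:
  u (successors {u, v, x, z, t}): φ is true.
  v (successors {u, v, w}): φ is true.
  w (successors {t}): φ is true.
  x (successors {u, t}): φ is true.
  y (successors {u, v, w, y, z}): φ is true.
  z (successors {u}): φ is true.
  t (successors {w, x, y, z, m}): φ is true.
  m (successors {w, z}): φ is true.
For instance, at u:
  At u: []s | q is false, ~[]r is true, so ([]s | q) -> ~[]r is true.
    At u: []s is false, q is false, so []s | q is false.
      At u: []s requires s at every successor {u, v, x, z, t}.
        s fails at v, so []s is false at u.
    At u: []r is false, so ~[]r is true.
      At u: []r requires r at every successor {u, v, x, z, t}.
        r fails at u, so []r is false at u.

Yes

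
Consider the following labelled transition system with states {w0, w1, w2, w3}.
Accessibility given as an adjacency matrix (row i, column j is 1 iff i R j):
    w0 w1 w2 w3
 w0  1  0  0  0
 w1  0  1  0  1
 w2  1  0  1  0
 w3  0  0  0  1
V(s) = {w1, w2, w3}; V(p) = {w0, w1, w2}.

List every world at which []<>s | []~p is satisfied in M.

Let φ = []<>s | []~p. Evaluate φ at each world:
  w0 (successors {w0}): φ is false.
  w1 (successors {w1, w3}): φ is true.
  w2 (successors {w0, w2}): φ is false.
  w3 (successors {w3}): φ is true.
For instance, at w1:
  At w1: []<>s is true, []~p is false, so []<>s | []~p is true.
    At w1: []<>s requires <>s at every successor {w1, w3}.
      At w1: <>s is true.
      At w3: <>s is true.
    So []<>s is true at w1.
    At w1: []~p requires ~p at every successor {w1, w3}.
      ~p fails at w1, so []~p is false at w1.
Satisfying worlds: {w1, w3}

w1, w3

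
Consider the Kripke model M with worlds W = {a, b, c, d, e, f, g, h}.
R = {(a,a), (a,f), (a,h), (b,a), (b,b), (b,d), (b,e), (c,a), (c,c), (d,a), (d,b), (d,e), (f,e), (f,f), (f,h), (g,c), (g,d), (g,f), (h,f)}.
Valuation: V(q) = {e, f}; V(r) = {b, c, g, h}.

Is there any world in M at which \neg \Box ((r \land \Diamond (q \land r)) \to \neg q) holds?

No

Let φ = \neg \Box ((r \land \Diamond (q \land r)) \to \neg q). Evaluate φ at each world:
  a (successors {a, f, h}): φ is false.
  b (successors {a, b, d, e}): φ is false.
  c (successors {a, c}): φ is false.
  d (successors {a, b, e}): φ is false.
  e (successors ∅): φ is false.
  f (successors {e, f, h}): φ is false.
  g (successors {c, d, f}): φ is false.
  h (successors {f}): φ is false.
For instance, at b:
  At b: \Box ((r \land \Diamond (q \land r)) \to \neg q) is true, so \neg \Box ((r \land \Diamond (q \land r)) \to \neg q) is false.
    At b: \Box ((r \land \Diamond (q \land r)) \to \neg q) requires (r \land \Diamond (q \land r)) \to \neg q at every successor {a, b, d, e}.
      At a: (r \land \Diamond (q \land r)) \to \neg q is true.
      At b: (r \land \Diamond (q \land r)) \to \neg q is true.
      At d: (r \land \Diamond (q \land r)) \to \neg q is true.
      At e: (r \land \Diamond (q \land r)) \to \neg q is true.
    So \Box ((r \land \Diamond (q \land r)) \to \neg q) is true at b.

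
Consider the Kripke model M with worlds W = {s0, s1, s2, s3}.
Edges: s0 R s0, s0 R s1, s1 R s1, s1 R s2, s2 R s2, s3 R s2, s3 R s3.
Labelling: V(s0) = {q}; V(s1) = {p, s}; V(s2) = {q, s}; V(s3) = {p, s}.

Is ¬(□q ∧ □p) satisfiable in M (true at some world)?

Yes

Let φ = ¬(□q ∧ □p). Evaluate φ at each world:
  s0 (successors {s0, s1}): φ is true.
  s1 (successors {s1, s2}): φ is true.
  s2 (successors {s2}): φ is true.
  s3 (successors {s2, s3}): φ is true.
Detail at s0 (witness):
  At s0: □q ∧ □p is false, so ¬(□q ∧ □p) is true.
    At s0: □q is false, □p is false, so □q ∧ □p is false.
      At s0: □q requires q at every successor {s0, s1}.
        q fails at s1, so □q is false at s0.
      At s0: □p requires p at every successor {s0, s1}.
        p fails at s0, so □p is false at s0.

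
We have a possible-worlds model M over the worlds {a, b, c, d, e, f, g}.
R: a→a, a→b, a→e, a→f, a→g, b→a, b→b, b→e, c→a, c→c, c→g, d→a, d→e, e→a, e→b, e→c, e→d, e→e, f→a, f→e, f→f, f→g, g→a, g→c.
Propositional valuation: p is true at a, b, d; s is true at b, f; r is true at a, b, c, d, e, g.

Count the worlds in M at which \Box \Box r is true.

0

Let φ = \Box \Box r. Evaluate φ at each world:
  a (successors {a, b, e, f, g}): φ is false.
  b (successors {a, b, e}): φ is false.
  c (successors {a, c, g}): φ is false.
  d (successors {a, e}): φ is false.
  e (successors {a, b, c, d, e}): φ is false.
  f (successors {a, e, f, g}): φ is false.
  g (successors {a, c}): φ is false.
For instance, at f:
  At f: \Box \Box r requires \Box r at every successor {a, e, f, g}.
    \Box r fails at a, so \Box \Box r is false at f.
      At a: \Box r requires r at every successor {a, b, e, f, g}.
        r fails at f, so \Box r is false at a.
Satisfying worlds: none.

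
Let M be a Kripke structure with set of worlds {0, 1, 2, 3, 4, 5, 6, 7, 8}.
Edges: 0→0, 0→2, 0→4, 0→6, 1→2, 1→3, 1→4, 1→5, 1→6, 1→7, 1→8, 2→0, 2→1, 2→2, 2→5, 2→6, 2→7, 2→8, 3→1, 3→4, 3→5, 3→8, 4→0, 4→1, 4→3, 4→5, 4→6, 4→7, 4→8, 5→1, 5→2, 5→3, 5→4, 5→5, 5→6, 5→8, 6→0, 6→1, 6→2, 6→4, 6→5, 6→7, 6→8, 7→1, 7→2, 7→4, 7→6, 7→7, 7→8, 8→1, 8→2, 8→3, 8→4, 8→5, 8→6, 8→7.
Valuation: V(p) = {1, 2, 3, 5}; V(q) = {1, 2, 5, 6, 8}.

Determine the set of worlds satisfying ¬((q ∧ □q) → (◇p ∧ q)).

none

Let φ = ¬((q ∧ □q) → (◇p ∧ q)). Evaluate φ at each world:
  0 (successors {0, 2, 4, 6}): φ is false.
  1 (successors {2, 3, 4, 5, 6, 7, 8}): φ is false.
  2 (successors {0, 1, 2, 5, 6, 7, 8}): φ is false.
  3 (successors {1, 4, 5, 8}): φ is false.
  4 (successors {0, 1, 3, 5, 6, 7, 8}): φ is false.
  5 (successors {1, 2, 3, 4, 5, 6, 8}): φ is false.
  6 (successors {0, 1, 2, 4, 5, 7, 8}): φ is false.
  7 (successors {1, 2, 4, 6, 7, 8}): φ is false.
  8 (successors {1, 2, 3, 4, 5, 6, 7}): φ is false.
For instance, at 0:
  At 0: (q ∧ □q) → (◇p ∧ q) is true, so ¬((q ∧ □q) → (◇p ∧ q)) is false.
    At 0: q ∧ □q is false, ◇p ∧ q is false, so (q ∧ □q) → (◇p ∧ q) is true.
      At 0: q is false, □q is false, so q ∧ □q is false.
      At 0: ◇p is true, q is false, so ◇p ∧ q is false.
Satisfying worlds: none.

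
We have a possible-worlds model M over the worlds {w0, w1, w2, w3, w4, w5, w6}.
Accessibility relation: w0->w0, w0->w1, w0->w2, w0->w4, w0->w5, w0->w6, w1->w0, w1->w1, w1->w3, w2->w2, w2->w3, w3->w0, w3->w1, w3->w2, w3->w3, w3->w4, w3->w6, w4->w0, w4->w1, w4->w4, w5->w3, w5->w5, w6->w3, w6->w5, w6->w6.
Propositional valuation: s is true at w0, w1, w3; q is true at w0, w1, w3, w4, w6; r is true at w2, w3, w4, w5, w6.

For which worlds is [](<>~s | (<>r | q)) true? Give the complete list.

Let φ = [](<>~s | (<>r | q)). Evaluate φ at each world:
  w0 (successors {w0, w1, w2, w4, w5, w6}): φ is true.
  w1 (successors {w0, w1, w3}): φ is true.
  w2 (successors {w2, w3}): φ is true.
  w3 (successors {w0, w1, w2, w3, w4, w6}): φ is true.
  w4 (successors {w0, w1, w4}): φ is true.
  w5 (successors {w3, w5}): φ is true.
  w6 (successors {w3, w5, w6}): φ is true.
For instance, at w4:
  At w4: [](<>~s | (<>r | q)) requires <>~s | (<>r | q) at every successor {w0, w1, w4}.
      At w0: <>~s is true, <>r | q is true, so <>~s | (<>r | q) is true.
      At w1: <>~s is false, <>r | q is true, so <>~s | (<>r | q) is true.
      At w4: <>~s is true, <>r | q is true, so <>~s | (<>r | q) is true.
  So [](<>~s | (<>r | q)) is true at w4.
Satisfying worlds: {w0, w1, w2, w3, w4, w5, w6}

w0, w1, w2, w3, w4, w5, w6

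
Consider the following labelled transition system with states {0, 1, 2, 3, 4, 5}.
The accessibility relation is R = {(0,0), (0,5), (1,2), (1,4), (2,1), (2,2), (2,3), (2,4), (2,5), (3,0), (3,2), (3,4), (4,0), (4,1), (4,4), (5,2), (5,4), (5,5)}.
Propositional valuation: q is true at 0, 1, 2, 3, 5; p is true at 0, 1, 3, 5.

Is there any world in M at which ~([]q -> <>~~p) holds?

Let φ = ~([]q -> <>~~p). Evaluate φ at each world:
  0 (successors {0, 5}): φ is false.
  1 (successors {2, 4}): φ is false.
  2 (successors {1, 2, 3, 4, 5}): φ is false.
  3 (successors {0, 2, 4}): φ is false.
  4 (successors {0, 1, 4}): φ is false.
  5 (successors {2, 4, 5}): φ is false.
For instance, at 5:
  At 5: []q -> <>~~p is true, so ~([]q -> <>~~p) is false.
    At 5: []q is false, <>~~p is true, so []q -> <>~~p is true.
      At 5: []q requires q at every successor {2, 4, 5}.
        q fails at 4, so []q is false at 5.
      At 5: <>~~p requires ~~p at some successor in {2, 4, 5}.
        ~~p holds at 5, so <>~~p is true at 5.

No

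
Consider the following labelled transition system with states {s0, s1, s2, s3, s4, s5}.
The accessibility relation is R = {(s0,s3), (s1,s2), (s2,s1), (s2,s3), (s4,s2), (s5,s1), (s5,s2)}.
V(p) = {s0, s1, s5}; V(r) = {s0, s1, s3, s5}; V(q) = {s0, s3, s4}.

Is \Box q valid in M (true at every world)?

Recall that \Box ψ holds at a world iff ψ holds at every accessible world, and \Diamond ψ holds iff ψ holds at some accessible world.
Let φ = \Box q. Evaluate φ at each world:
  s0 (successors {s3}): φ is true.
  s1 (successors {s2}): φ is false.
  s2 (successors {s1, s3}): φ is false.
  s3 (successors ∅): φ is true.
  s4 (successors {s2}): φ is false.
  s5 (successors {s1, s2}): φ is false.
Detail at s1 (counterexample):
  At s1: \Box q requires q at every successor {s2}.
    q fails at s2, so \Box q is false at s1.

No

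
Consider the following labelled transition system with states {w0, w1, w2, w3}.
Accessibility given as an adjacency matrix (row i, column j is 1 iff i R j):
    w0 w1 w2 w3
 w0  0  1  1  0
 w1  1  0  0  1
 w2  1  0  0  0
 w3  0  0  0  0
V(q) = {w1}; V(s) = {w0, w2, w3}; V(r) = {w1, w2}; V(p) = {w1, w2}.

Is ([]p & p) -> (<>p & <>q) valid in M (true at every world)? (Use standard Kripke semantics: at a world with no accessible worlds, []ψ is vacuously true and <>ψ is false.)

Yes

Recall that []ψ holds at a world iff ψ holds at every accessible world, and <>ψ holds iff ψ holds at some accessible world.
Let φ = ([]p & p) -> (<>p & <>q). Evaluate φ at each world:
  w0 (successors {w1, w2}): φ is true.
  w1 (successors {w0, w3}): φ is true.
  w2 (successors {w0}): φ is true.
  w3 (successors ∅): φ is true.
For instance, at w1:
  At w1: []p & p is false, <>p & <>q is false, so ([]p & p) -> (<>p & <>q) is true.
    At w1: []p is false, p is true, so []p & p is false.
      At w1: []p requires p at every successor {w0, w3}.
        p fails at w0, so []p is false at w1.
    At w1: <>p is false, <>q is false, so <>p & <>q is false.
      At w1: <>p requires p at some successor in {w0, w3}.
        At w0: p is false.
        At w3: p is false.
      So <>p is false at w1.
      At w1: <>q requires q at some successor in {w0, w3}.
        At w0: q is false.
        At w3: q is false.
      So <>q is false at w1.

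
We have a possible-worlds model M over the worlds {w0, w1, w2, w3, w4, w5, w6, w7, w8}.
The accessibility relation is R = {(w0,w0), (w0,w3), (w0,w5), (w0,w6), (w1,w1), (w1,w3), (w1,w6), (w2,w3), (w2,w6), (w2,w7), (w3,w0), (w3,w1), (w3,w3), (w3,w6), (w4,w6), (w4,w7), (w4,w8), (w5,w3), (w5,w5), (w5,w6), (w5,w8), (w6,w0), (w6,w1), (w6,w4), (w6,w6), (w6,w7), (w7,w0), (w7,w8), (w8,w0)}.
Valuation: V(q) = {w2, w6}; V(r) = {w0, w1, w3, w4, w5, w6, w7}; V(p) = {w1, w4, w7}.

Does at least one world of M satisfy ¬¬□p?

Let φ = ¬¬□p. Evaluate φ at each world:
  w0 (successors {w0, w3, w5, w6}): φ is false.
  w1 (successors {w1, w3, w6}): φ is false.
  w2 (successors {w3, w6, w7}): φ is false.
  w3 (successors {w0, w1, w3, w6}): φ is false.
  w4 (successors {w6, w7, w8}): φ is false.
  w5 (successors {w3, w5, w6, w8}): φ is false.
  w6 (successors {w0, w1, w4, w6, w7}): φ is false.
  w7 (successors {w0, w8}): φ is false.
  w8 (successors {w0}): φ is false.
For instance, at w1:
  At w1: ¬□p is true, so ¬¬□p is false.
    At w1: □p is false, so ¬□p is true.
      At w1: □p requires p at every successor {w1, w3, w6}.
        p fails at w3, so □p is false at w1.

No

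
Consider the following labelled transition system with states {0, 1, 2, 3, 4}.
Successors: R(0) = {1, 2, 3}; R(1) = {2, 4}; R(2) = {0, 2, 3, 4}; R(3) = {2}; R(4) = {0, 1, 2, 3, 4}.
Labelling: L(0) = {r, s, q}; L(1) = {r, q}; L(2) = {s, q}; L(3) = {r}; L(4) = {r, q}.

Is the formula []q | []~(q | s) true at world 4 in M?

Recall that []ψ holds at a world iff ψ holds at every accessible world, and <>ψ holds iff ψ holds at some accessible world.
At 4: []q is false, []~(q | s) is false, so []q | []~(q | s) is false.
  At 4: []q requires q at every successor {0, 1, 2, 3, 4}.
    q fails at 3, so []q is false at 4.
  At 4: []~(q | s) requires ~(q | s) at every successor {0, 1, 2, 3, 4}.
    ~(q | s) fails at 0, so []~(q | s) is false at 4.

No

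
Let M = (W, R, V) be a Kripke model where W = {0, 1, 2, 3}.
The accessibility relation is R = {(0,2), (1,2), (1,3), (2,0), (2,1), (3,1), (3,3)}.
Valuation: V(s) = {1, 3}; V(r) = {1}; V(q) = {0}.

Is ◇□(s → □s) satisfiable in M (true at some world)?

Let φ = ◇□(s → □s). Evaluate φ at each world:
  0 (successors {2}): φ is false.
  1 (successors {2, 3}): φ is false.
  2 (successors {0, 1}): φ is true.
  3 (successors {1, 3}): φ is true.
Detail at 2 (witness):
  At 2: ◇□(s → □s) requires □(s → □s) at some successor in {0, 1}.
    □(s → □s) holds at 0, so ◇□(s → □s) is true at 2.
      At 0: □(s → □s) requires s → □s at every successor {2}.
        At 2: s → □s is true.
      So □(s → □s) is true at 0.

Yes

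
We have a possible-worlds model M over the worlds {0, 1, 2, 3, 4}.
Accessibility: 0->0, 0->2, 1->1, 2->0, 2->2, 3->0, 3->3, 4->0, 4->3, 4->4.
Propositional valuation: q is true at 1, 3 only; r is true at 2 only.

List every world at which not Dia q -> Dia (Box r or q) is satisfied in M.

1, 3, 4

Let φ = not Dia q -> Dia (Box r or q). Evaluate φ at each world:
  0 (successors {0, 2}): φ is false.
  1 (successors {1}): φ is true.
  2 (successors {0, 2}): φ is false.
  3 (successors {0, 3}): φ is true.
  4 (successors {0, 3, 4}): φ is true.
For instance, at 2:
  At 2: not Dia q is true, Dia (Box r or q) is false, so not Dia q -> Dia (Box r or q) is false.
    At 2: Dia q is false, so not Dia q is true.
      At 2: Dia q requires q at some successor in {0, 2}.
        At 0: q is false.
        At 2: q is false.
      So Dia q is false at 2.
    At 2: Dia (Box r or q) requires Box r or q at some successor in {0, 2}.
      At 0: Box r or q is false.
      At 2: Box r or q is false.
    So Dia (Box r or q) is false at 2.
Satisfying worlds: {1, 3, 4}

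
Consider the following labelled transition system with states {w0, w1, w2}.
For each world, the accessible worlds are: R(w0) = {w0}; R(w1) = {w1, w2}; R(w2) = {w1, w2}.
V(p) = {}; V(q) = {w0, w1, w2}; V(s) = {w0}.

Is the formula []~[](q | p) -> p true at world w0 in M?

Yes

At w0: []~[](q | p) is false, p is false, so []~[](q | p) -> p is true.
  At w0: []~[](q | p) requires ~[](q | p) at every successor {w0}.
    ~[](q | p) fails at w0, so []~[](q | p) is false at w0.
      At w0: [](q | p) is true, so ~[](q | p) is false.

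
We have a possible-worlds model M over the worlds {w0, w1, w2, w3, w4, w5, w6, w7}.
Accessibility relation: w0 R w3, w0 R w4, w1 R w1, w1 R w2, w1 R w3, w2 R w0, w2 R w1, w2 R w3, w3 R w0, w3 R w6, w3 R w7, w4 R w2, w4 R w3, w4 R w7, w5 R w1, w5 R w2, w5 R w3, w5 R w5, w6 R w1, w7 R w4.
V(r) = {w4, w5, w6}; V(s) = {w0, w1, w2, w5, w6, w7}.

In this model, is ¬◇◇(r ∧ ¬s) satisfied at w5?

Yes

At w5: ◇◇(r ∧ ¬s) is false, so ¬◇◇(r ∧ ¬s) is true.
  At w5: ◇◇(r ∧ ¬s) requires ◇(r ∧ ¬s) at some successor in {w1, w2, w3, w5}.
    At w1: ◇(r ∧ ¬s) is false.
    At w2: ◇(r ∧ ¬s) is false.
    At w3: ◇(r ∧ ¬s) is false.
    At w5: ◇(r ∧ ¬s) is false.
  So ◇◇(r ∧ ¬s) is false at w5.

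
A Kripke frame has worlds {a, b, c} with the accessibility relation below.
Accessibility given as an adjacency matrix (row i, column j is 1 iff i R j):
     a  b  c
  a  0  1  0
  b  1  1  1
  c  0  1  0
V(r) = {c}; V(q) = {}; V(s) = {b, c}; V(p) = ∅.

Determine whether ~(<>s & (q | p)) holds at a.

Recall that <>ψ holds at a world iff ψ holds at some accessible world.
At a: <>s & (q | p) is false, so ~(<>s & (q | p)) is true.
  At a: <>s is true, q | p is false, so <>s & (q | p) is false.
    At a: <>s requires s at some successor in {b}.
      s holds at b, so <>s is true at a.

Yes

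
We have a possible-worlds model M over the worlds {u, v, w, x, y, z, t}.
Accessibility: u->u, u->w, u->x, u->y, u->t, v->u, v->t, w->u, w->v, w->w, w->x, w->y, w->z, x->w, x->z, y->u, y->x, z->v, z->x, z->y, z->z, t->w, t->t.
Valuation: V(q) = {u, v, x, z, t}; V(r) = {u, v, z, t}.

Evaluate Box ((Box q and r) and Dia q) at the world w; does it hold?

At w: Box ((Box q and r) and Dia q) requires (Box q and r) and Dia q at every successor {u, v, w, x, y, z}.
  (Box q and r) and Dia q fails at u, so Box ((Box q and r) and Dia q) is false at w.
    At u: Box q and r is false, Dia q is true, so (Box q and r) and Dia q is false.
      At u: Box q is false, r is true, so Box q and r is false.
      At u: Dia q requires q at some successor in {u, w, x, y, t}.
        q holds at u, so Dia q is true at u.

No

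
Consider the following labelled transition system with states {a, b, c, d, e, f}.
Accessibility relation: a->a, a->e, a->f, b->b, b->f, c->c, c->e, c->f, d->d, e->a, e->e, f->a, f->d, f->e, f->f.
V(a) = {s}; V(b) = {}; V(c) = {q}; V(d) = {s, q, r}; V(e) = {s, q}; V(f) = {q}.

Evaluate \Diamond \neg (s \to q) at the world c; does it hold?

At c: \Diamond \neg (s \to q) requires \neg (s \to q) at some successor in {c, e, f}.
  At c: \neg (s \to q) is false.
  At e: \neg (s \to q) is false.
  At f: \neg (s \to q) is false.
So \Diamond \neg (s \to q) is false at c.

No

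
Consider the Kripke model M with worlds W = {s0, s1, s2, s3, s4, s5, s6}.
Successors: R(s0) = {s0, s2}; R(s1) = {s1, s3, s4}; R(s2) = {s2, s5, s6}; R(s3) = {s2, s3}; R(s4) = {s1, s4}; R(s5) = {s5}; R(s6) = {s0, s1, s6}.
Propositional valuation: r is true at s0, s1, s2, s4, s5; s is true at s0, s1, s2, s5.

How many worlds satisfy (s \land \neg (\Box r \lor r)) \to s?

7

Let φ = (s \land \neg (\Box r \lor r)) \to s. Evaluate φ at each world:
  s0 (successors {s0, s2}): φ is true.
  s1 (successors {s1, s3, s4}): φ is true.
  s2 (successors {s2, s5, s6}): φ is true.
  s3 (successors {s2, s3}): φ is true.
  s4 (successors {s1, s4}): φ is true.
  s5 (successors {s5}): φ is true.
  s6 (successors {s0, s1, s6}): φ is true.
For instance, at s6:
  At s6: s \land \neg (\Box r \lor r) is false, s is false, so (s \land \neg (\Box r \lor r)) \to s is true.
    At s6: s is false, \neg (\Box r \lor r) is true, so s \land \neg (\Box r \lor r) is false.
      At s6: \Box r \lor r is false, so \neg (\Box r \lor r) is true.
Satisfying worlds: {s0, s1, s2, s3, s4, s5, s6}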